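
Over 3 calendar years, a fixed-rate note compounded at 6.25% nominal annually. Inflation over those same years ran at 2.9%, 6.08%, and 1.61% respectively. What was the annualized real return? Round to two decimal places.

Cumulative inflation factor: 1.029 × 1.0608 × 1.0161 ≈ 1.10914.
Nominal growth factor: 1.19946. Real growth factor = 1.19946 / 1.10914 ≈ 1.08144.
Annualized: 1.08144^(1/3) − 1 ≈ 0.02644.

2.64%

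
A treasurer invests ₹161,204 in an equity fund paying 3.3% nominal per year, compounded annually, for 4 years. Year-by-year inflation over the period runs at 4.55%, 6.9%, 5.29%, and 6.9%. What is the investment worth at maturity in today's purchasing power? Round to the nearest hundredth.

₹145,918.56

Nominal value at maturity: ₹161,204 × (1 + 3.3%)^4 ≈ ₹183,559.60.
Price-level factor over 4 years: 1.0455 × 1.069 × 1.0529 × 1.069 ≈ 1.2579592510.
The maturity value deflated by that factor is the answer in today's purchasing power.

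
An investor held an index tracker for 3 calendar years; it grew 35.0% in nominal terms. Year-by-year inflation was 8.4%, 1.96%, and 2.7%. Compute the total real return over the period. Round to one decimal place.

Cumulative inflation factor: 1.084 × 1.0196 × 1.027 ≈ 1.13509.
Nominal growth factor: 1.35000. Real growth factor = 1.35000 / 1.13509 ≈ 1.18934.
Total real return ≈ 18.9335%.

18.9%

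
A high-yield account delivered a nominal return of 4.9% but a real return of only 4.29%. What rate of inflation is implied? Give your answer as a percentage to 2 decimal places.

From (1+r_nom) = (1+r_real)(1+π), we get 1+π = (1 + 4.9%)/(1 + 4.29%) = 1.049/1.0429 ≈ 1.00585.
So π ≈ 0.5849%.

0.58%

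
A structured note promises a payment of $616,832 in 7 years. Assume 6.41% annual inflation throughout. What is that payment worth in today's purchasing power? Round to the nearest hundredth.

$399,291.25

Price-level factor over 7 years: (1 + 6.41%)^7 ≈ 1.5448172217.
Purchasing power today: $616,832 divided by that factor.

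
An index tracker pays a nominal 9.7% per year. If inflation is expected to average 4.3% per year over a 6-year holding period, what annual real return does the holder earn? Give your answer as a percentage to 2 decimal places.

With constant rates the annual real return is the same each year: (1+9.7%)/(1+4.3%) − 1 = 0.05177.

5.18%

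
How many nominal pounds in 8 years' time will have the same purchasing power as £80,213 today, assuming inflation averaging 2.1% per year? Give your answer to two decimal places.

£94,721.96

Cumulative price-level factor: (1+2.1%)^8 ≈ 1.1808804608.
The nominal amount required is £80,213 scaled up by that factor.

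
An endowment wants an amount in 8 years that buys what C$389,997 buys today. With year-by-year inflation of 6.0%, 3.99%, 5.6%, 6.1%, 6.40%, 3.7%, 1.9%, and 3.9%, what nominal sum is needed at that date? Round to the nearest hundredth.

C$562,662.70

Cumulative price-level factor: 1.060 × 1.0399 × 1.056 × 1.061 × 1.0640 × 1.037 × 1.019 × 1.039 ≈ 1.4427359760.
The nominal amount required is C$389,997 scaled up by that factor.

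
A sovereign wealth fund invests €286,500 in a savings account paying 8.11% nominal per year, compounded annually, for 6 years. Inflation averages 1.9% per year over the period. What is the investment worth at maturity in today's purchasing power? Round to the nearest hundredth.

€408,577.76

Nominal value at maturity: €286,500 × (1 + 8.11%)^6 ≈ €457,424.93.
Price-level factor over 6 years: (1 + 1.9%)^6 ≈ 1.1195541497.
Dividing the nominal maturity value by the price-level factor gives the value in today's money.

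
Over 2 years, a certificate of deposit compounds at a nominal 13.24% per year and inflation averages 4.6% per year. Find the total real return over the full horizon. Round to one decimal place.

The annual real rate is (1+13.24%)/(1+4.6%) − 1 = 8.2600%.
Compounded over 2 years: (1 + 0.082600)^2 − 1 ≈ 0.17202.

17.2%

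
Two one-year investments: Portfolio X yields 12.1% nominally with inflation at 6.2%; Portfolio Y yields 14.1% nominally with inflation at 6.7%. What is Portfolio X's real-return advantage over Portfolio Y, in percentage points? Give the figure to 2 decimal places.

Portfolio X real return: 1.121/1.062 − 1 = 5.556%.
Portfolio Y real return: 1.141/1.067 − 1 = 6.935%.
Difference: 5.556 − 6.935 = -1.379 pp.

-1.38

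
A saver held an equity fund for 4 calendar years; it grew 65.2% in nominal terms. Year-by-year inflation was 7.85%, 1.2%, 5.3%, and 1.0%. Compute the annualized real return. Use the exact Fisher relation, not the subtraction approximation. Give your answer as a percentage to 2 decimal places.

9.22%

Cumulative inflation factor: 1.0785 × 1.012 × 1.053 × 1.010 ≈ 1.16078.
Nominal growth factor: 1.65200. Real growth factor = 1.65200 / 1.16078 ≈ 1.42318.
Annualized: 1.42318^(1/4) − 1 ≈ 0.09223.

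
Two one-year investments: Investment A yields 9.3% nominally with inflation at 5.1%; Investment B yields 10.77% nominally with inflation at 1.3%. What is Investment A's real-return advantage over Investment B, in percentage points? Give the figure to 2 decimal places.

Investment A real return: 1.093/1.051 − 1 = 3.996%.
Investment B real return: 1.1077/1.013 − 1 = 9.348%.
Difference: 3.996 − 9.348 = -5.352 pp.

-5.35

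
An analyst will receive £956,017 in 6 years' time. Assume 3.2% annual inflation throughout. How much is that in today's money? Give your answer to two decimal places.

Price-level factor over 6 years: (1 + 3.2%)^6 ≈ 1.2080312910.
Purchasing power today: £956,017 divided by that factor.

£791,384.30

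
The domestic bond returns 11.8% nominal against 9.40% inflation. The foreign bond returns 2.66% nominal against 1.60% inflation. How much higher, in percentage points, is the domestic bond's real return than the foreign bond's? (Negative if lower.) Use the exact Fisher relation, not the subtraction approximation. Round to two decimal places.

The domestic bond real return: 1.118/1.0940 − 1 = 2.194%.
The foreign bond real return: 1.0266/1.0160 − 1 = 1.043%.
Difference: 2.194 − 1.043 = 1.151 pp.

1.15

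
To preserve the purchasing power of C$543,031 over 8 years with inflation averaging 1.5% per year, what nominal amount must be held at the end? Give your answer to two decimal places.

Cumulative price-level factor: (1+1.5%)^8 ≈ 1.1264925866.
Multiplying C$543,031 by the price-level factor gives the future nominal sum.

C$611,720.40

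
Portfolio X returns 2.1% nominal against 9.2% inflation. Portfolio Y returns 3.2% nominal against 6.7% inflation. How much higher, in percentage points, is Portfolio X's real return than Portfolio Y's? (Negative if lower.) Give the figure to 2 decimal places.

-3.22

Portfolio X real return: 1.021/1.092 − 1 = -6.502%.
Portfolio Y real return: 1.032/1.067 − 1 = -3.280%.
Difference: -6.502 − (-3.280) = -3.222 pp.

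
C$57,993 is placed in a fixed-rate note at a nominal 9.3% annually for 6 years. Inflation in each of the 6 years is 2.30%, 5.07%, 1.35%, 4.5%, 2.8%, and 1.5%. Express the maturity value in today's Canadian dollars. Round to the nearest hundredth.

Nominal value at maturity: C$57,993 × (1 + 9.3%)^6 ≈ C$98,877.29.
Price-level factor over 6 years: 1.0230 × 1.0507 × 1.0135 × 1.045 × 1.028 × 1.015 ≈ 1.1878280216.
Dividing the nominal maturity value by the price-level factor gives the value in today's money.

C$83,242.09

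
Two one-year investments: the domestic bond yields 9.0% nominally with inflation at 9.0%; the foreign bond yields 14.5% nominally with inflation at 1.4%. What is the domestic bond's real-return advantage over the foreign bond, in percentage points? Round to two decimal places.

The domestic bond real return: 1.090/1.090 − 1 = 0.000%.
The foreign bond real return: 1.145/1.014 − 1 = 12.919%.
Difference: 0.000 − 12.919 = -12.919 pp.

-12.92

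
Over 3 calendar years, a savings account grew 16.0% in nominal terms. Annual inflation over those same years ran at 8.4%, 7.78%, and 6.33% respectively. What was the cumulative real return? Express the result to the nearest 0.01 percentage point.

Cumulative inflation factor: 1.084 × 1.0778 × 1.0633 ≈ 1.24229.
Nominal growth factor: 1.16000. Real growth factor = 1.16000 / 1.24229 ≈ 0.93376.
Total real return ≈ -6.6241%.

-6.62%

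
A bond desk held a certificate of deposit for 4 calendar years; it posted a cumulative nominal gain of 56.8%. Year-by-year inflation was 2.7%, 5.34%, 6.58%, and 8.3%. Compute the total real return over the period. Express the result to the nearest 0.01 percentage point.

Cumulative inflation factor: 1.027 × 1.0534 × 1.0658 × 1.083 ≈ 1.24873.
Nominal growth factor: 1.56800. Real growth factor = 1.56800 / 1.24873 ≈ 1.25568.
Total real return ≈ 25.5678%.

25.57%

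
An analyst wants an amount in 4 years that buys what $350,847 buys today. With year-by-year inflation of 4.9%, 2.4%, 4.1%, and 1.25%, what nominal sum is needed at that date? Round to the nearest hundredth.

$397,227.20

Cumulative price-level factor: 1.049 × 1.024 × 1.041 × 1.0125 = 1.1321949312.
Multiplying $350,847 by the price-level factor gives the future nominal sum.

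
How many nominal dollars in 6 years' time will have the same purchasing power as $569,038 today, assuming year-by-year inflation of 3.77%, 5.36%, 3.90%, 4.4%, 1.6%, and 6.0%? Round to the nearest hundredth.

$726,782.51

Cumulative price-level factor: 1.0377 × 1.0536 × 1.0390 × 1.044 × 1.016 × 1.060 ≈ 1.2772126112.
The nominal amount required is $569,038 scaled up by that factor.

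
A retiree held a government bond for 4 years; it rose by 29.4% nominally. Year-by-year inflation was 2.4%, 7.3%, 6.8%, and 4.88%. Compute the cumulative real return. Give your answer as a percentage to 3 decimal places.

5.141%

Cumulative inflation factor: 1.024 × 1.073 × 1.068 × 1.0488 ≈ 1.23073.
Nominal growth factor: 1.29400. Real growth factor = 1.29400 / 1.23073 ≈ 1.05141.
Total real return ≈ 5.1407%.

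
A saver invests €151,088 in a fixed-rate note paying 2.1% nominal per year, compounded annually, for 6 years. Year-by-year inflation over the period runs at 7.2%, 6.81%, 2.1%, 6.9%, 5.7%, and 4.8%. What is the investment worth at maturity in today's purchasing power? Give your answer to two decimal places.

€123,634.02

Nominal value at maturity: €151,088 × (1 + 2.1%)^6 ≈ €171,152.96.
Price-level factor over 6 years: 1.072 × 1.0681 × 1.021 × 1.069 × 1.057 × 1.048 ≈ 1.3843516341.
The maturity value deflated by that factor is the answer in today's purchasing power.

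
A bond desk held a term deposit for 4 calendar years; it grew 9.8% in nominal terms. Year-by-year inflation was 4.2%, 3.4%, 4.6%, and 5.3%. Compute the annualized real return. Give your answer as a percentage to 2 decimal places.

Cumulative inflation factor: 1.042 × 1.034 × 1.046 × 1.053 ≈ 1.18672.
Nominal growth factor: 1.09800. Real growth factor = 1.09800 / 1.18672 ≈ 0.92524.
Annualized: 0.92524^(1/4) − 1 ≈ -0.01924.

-1.92%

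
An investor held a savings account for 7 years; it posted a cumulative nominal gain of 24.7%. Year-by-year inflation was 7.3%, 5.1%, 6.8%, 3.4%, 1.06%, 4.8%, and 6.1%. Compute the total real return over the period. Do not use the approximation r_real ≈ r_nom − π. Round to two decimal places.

-10.89%

Cumulative inflation factor: 1.073 × 1.051 × 1.068 × 1.034 × 1.0106 × 1.048 × 1.061 ≈ 1.39943.
Nominal growth factor: 1.24700. Real growth factor = 1.24700 / 1.39943 ≈ 0.89108.
Total real return ≈ -10.8921%.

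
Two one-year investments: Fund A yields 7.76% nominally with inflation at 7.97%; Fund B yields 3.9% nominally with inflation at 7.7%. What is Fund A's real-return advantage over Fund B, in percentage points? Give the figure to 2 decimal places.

Fund A real return: 1.0776/1.0797 − 1 = -0.194%.
Fund B real return: 1.039/1.077 − 1 = -3.528%.
Difference: -0.194 − (-3.528) = 3.334 pp.

3.33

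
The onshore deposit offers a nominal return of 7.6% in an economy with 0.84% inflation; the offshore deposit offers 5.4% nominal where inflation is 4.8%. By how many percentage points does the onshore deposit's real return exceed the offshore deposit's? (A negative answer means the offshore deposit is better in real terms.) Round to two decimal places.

6.13

The onshore deposit real return: 1.076/1.0084 − 1 = 6.704%.
The offshore deposit real return: 1.054/1.048 − 1 = 0.573%.
Difference: 6.704 − 0.573 = 6.131 pp.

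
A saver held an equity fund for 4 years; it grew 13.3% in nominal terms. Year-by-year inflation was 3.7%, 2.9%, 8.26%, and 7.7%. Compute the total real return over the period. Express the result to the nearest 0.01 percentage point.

Cumulative inflation factor: 1.037 × 1.029 × 1.0826 × 1.077 ≈ 1.24416.
Nominal growth factor: 1.13300. Real growth factor = 1.13300 / 1.24416 ≈ 0.91065.
Total real return ≈ -8.9349%.

-8.93%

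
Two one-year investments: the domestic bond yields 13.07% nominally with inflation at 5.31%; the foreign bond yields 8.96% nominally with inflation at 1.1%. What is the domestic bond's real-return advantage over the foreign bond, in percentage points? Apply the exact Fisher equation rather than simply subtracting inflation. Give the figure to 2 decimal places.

The domestic bond real return: 1.1307/1.0531 − 1 = 7.369%.
The foreign bond real return: 1.0896/1.011 − 1 = 7.774%.
Difference: 7.369 − 7.774 = -0.405 pp.

-0.41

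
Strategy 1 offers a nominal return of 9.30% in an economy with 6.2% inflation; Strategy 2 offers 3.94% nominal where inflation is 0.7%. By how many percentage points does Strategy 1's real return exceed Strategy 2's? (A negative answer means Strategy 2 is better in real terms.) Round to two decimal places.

-0.30

Strategy 1 real return: 1.0930/1.062 − 1 = 2.919%.
Strategy 2 real return: 1.0394/1.007 − 1 = 3.217%.
Difference: 2.919 − 3.217 = -0.298 pp.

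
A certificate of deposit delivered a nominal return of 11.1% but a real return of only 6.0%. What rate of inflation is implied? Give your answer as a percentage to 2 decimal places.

4.81%

From (1+r_nom) = (1+r_real)(1+π), we get 1+π = (1 + 11.1%)/(1 + 6.0%) = 1.111/1.060 ≈ 1.04811.
So π ≈ 4.8113%.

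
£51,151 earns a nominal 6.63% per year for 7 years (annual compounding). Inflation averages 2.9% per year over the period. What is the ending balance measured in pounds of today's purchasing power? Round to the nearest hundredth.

Nominal value at maturity: £51,151 × (1 + 6.63%)^7 ≈ £80,169.65.
Price-level factor over 7 years: (1 + 2.9%)^7 ≈ 1.2215398048.
Dividing the nominal maturity value by the price-level factor gives the value in today's money.

£65,629.99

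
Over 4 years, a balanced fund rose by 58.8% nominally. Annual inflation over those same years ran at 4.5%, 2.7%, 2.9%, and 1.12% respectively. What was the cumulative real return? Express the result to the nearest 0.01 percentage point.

42.20%

Cumulative inflation factor: 1.045 × 1.027 × 1.029 × 1.0112 ≈ 1.11671.
Nominal growth factor: 1.58800. Real growth factor = 1.58800 / 1.11671 ≈ 1.42204.
Total real return ≈ 42.2038%.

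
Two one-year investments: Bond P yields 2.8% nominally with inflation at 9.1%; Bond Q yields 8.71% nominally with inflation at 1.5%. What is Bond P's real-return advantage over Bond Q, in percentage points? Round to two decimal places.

-12.88

Bond P real return: 1.028/1.091 − 1 = -5.775%.
Bond Q real return: 1.0871/1.015 − 1 = 7.103%.
Difference: -5.775 − 7.103 = -12.878 pp.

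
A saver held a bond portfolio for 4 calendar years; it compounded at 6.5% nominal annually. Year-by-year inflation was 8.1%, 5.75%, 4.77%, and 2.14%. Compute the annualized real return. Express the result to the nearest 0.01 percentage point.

1.27%

Cumulative inflation factor: 1.081 × 1.0575 × 1.0477 × 1.0214 ≈ 1.22332.
Nominal growth factor: 1.28647. Real growth factor = 1.28647 / 1.22332 ≈ 1.05162.
Annualized: 1.05162^(1/4) − 1 ≈ 0.01266.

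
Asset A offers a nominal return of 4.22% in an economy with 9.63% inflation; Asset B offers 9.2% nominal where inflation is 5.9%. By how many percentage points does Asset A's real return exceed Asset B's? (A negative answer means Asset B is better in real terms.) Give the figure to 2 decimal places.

-8.05

Asset A real return: 1.0422/1.0963 − 1 = -4.935%.
Asset B real return: 1.092/1.059 − 1 = 3.116%.
Difference: -4.935 − 3.116 = -8.051 pp.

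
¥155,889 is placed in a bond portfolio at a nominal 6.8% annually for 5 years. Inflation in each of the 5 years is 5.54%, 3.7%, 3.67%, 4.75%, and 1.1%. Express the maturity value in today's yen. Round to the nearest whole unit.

Nominal value at maturity: ¥155,889 × (1 + 6.8%)^5 ≈ ¥216,607.
Price-level factor over 5 years: 1.0554 × 1.037 × 1.0367 × 1.0475 × 1.011 ≈ 1.2015839869.
The maturity value deflated by that factor is the answer in today's purchasing power.

¥180,268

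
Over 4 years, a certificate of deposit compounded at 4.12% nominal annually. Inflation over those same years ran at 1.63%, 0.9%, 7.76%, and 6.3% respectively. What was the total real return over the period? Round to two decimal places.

0.05%

Cumulative inflation factor: 1.0163 × 1.009 × 1.0776 × 1.063 ≈ 1.17464.
Nominal growth factor: 1.17527. Real growth factor = 1.17527 / 1.17464 ≈ 1.00054.
Total real return ≈ 0.0536%.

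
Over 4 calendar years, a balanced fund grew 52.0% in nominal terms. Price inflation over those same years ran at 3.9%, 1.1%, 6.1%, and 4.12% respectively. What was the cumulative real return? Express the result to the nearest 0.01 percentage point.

30.99%

Cumulative inflation factor: 1.039 × 1.011 × 1.061 × 1.0412 ≈ 1.16042.
Nominal growth factor: 1.52000. Real growth factor = 1.52000 / 1.16042 ≈ 1.30987.
Total real return ≈ 30.9867%.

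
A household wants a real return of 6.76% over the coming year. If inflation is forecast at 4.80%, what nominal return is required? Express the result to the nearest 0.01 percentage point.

By the Fisher equation, 1 + r_nom = (1 + 6.76%)(1 + 4.80%) = 1.0676 × 1.0480 = 1.1188448.
So r_nom = 11.88448%.

11.88%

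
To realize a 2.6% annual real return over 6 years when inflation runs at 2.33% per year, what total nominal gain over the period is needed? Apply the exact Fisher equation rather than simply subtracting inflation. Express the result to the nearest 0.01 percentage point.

33.94%

Required annual nominal rate: (1+2.6%)(1+2.33%) − 1 = 4.99058%.
Cumulative over 6 years: (1 + 0.0499058)^6 − 1 ≈ 0.33937.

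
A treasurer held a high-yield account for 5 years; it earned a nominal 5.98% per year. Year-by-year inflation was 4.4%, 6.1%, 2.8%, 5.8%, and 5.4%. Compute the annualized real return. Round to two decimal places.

Cumulative inflation factor: 1.044 × 1.061 × 1.028 × 1.058 × 1.054 ≈ 1.26980.
Nominal growth factor: 1.33696. Real growth factor = 1.33696 / 1.26980 ≈ 1.05289.
Annualized: 1.05289^(1/5) − 1 ≈ 0.01036.

1.04%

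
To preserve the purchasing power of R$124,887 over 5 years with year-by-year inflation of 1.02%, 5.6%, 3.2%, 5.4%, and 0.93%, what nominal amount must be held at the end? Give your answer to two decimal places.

R$146,261.19

Cumulative price-level factor: 1.0102 × 1.056 × 1.032 × 1.054 × 1.0093 ≈ 1.1711482230.
The nominal amount required is R$124,887 scaled up by that factor.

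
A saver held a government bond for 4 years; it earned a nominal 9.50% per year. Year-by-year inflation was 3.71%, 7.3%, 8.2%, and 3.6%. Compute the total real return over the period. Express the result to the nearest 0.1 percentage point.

15.3%

Cumulative inflation factor: 1.0371 × 1.073 × 1.082 × 1.036 ≈ 1.24740.
Nominal growth factor: 1.43766. Real growth factor = 1.43766 / 1.24740 ≈ 1.15252.
Total real return ≈ 15.2522%.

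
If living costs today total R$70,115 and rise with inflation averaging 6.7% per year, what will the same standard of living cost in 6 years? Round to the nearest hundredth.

R$103,465.95

Cumulative price-level factor: (1+6.7%)^6 ≈ 1.4756607180.
The nominal amount required is R$70,115 scaled up by that factor.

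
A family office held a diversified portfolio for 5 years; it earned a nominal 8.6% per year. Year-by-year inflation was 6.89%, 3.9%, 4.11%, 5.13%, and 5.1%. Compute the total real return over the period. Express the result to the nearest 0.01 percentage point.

18.24%

Cumulative inflation factor: 1.0689 × 1.039 × 1.0411 × 1.0513 × 1.051 ≈ 1.27754.
Nominal growth factor: 1.51060. Real growth factor = 1.51060 / 1.27754 ≈ 1.18243.
Total real return ≈ 18.2428%.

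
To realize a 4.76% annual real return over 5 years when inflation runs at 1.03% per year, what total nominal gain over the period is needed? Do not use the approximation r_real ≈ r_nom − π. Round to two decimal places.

32.81%

Required annual nominal rate: (1+4.76%)(1+1.03%) − 1 = 5.839028%.
Cumulative over 5 years: (1 + 0.05839028)^5 − 1 ≈ 0.32810.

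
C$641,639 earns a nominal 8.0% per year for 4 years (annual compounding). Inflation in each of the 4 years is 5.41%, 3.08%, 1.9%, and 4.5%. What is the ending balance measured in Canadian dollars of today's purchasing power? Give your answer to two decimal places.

Nominal value at maturity: C$641,639 × (1 + 8.0%)^4 ≈ C$872,942.78.
Price-level factor over 4 years: 1.0541 × 1.0308 × 1.019 × 1.045 ≈ 1.1570355361.
The maturity value deflated by that factor is the answer in today's purchasing power.

C$754,464.97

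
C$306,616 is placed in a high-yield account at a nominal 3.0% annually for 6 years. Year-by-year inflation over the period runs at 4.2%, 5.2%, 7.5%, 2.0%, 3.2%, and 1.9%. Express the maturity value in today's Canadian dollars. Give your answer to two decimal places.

Nominal value at maturity: C$306,616 × (1 + 3.0%)^6 ≈ C$366,115.54.
Price-level factor over 6 years: 1.042 × 1.052 × 1.075 × 1.020 × 1.032 × 1.019 ≈ 1.2639968047.
Dividing the nominal maturity value by the price-level factor gives the value in today's money.

C$289,649.10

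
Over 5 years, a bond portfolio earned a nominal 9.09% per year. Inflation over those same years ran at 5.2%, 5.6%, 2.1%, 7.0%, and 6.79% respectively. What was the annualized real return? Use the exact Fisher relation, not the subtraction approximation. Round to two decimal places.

Cumulative inflation factor: 1.052 × 1.056 × 1.021 × 1.070 × 1.0679 ≈ 1.29604.
Nominal growth factor: 1.54499. Real growth factor = 1.54499 / 1.29604 ≈ 1.19208.
Annualized: 1.19208^(1/5) − 1 ≈ 0.03576.

3.58%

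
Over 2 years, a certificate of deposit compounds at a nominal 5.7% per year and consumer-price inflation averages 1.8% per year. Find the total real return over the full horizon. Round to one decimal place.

The annual real rate is (1+5.7%)/(1+1.8%) − 1 = 3.8310%.
Compounded over 2 years: (1 + 0.038310)^2 − 1 ≈ 0.07809.

7.8%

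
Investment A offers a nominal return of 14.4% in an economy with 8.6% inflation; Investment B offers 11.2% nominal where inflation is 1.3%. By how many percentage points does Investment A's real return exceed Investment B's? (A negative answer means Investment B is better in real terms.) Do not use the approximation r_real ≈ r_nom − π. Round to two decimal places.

Investment A real return: 1.144/1.086 − 1 = 5.341%.
Investment B real return: 1.112/1.013 − 1 = 9.773%.
Difference: 5.341 − 9.773 = -4.432 pp.

-4.43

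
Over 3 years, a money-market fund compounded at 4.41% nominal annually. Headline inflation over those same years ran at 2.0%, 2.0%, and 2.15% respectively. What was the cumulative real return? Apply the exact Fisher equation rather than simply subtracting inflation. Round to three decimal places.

Cumulative inflation factor: 1.020 × 1.020 × 1.0215 ≈ 1.06277.
Nominal growth factor: 1.13822. Real growth factor = 1.13822 / 1.06277 ≈ 1.07100.
Total real return ≈ 7.0995%.

7.100%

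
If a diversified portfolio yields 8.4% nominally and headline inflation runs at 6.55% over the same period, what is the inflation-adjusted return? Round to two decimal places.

1.74%

Real return via the Fisher equation: (1 + 8.4%)/(1 + 6.55%) − 1 = 1.084/1.0655 − 1 ≈ 0.01736.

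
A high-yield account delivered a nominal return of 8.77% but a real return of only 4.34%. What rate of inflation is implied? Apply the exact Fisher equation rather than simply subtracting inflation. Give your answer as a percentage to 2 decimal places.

4.25%

From (1+r_nom) = (1+r_real)(1+π), we get 1+π = (1 + 8.77%)/(1 + 4.34%) = 1.0877/1.0434 ≈ 1.04246.
So π ≈ 4.2457%.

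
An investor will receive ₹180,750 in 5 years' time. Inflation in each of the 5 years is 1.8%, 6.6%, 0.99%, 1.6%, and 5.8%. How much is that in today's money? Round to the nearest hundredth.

₹153,431.87

Price-level factor over 5 years: 1.018 × 1.066 × 1.0099 × 1.016 × 1.058 ≈ 1.1780473062.
Purchasing power today: ₹180,750 divided by that factor.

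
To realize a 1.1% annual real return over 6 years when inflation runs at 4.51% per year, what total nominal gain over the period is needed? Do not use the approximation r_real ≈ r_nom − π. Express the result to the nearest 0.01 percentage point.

39.14%

Required annual nominal rate: (1+1.1%)(1+4.51%) − 1 = 5.65961%.
Cumulative over 6 years: (1 + 0.0565961)^6 − 1 ≈ 0.39141.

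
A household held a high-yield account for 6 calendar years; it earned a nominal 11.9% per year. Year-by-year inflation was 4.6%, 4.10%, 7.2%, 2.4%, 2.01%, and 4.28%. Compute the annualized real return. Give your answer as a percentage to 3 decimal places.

7.509%

Cumulative inflation factor: 1.046 × 1.0410 × 1.072 × 1.024 × 1.0201 × 1.0428 ≈ 1.27151.
Nominal growth factor: 1.96327. Real growth factor = 1.96327 / 1.27151 ≈ 1.54404.
Annualized: 1.54404^(1/6) − 1 ≈ 0.07509.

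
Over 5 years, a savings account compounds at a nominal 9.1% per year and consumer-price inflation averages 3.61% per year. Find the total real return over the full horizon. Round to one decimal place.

29.5%

The annual real rate is (1+9.1%)/(1+3.61%) − 1 = 5.2987%.
Compounded over 5 years: (1 + 0.052987)^5 − 1 ≈ 0.29454.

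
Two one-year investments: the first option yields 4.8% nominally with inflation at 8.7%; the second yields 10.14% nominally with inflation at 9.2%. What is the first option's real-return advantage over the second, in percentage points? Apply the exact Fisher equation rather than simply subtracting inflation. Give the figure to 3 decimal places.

The first option real return: 1.048/1.087 − 1 = -3.5879%.
The second real return: 1.1014/1.092 − 1 = 0.8608%.
Difference: -3.5879 − 0.8608 = -4.4487 pp.

-4.449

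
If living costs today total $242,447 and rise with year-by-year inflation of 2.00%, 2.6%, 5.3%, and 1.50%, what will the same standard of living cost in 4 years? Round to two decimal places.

$271,180.69

Cumulative price-level factor: 1.0200 × 1.026 × 1.053 × 1.0150 = 1.1185153434.
The nominal amount required is $242,447 scaled up by that factor.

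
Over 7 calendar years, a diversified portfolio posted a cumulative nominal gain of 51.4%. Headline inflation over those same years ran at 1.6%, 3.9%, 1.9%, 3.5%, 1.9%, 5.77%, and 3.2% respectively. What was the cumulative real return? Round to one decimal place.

22.3%

Cumulative inflation factor: 1.016 × 1.039 × 1.019 × 1.035 × 1.019 × 1.0577 × 1.032 ≈ 1.23834.
Nominal growth factor: 1.51400. Real growth factor = 1.51400 / 1.23834 ≈ 1.22260.
Total real return ≈ 22.2604%.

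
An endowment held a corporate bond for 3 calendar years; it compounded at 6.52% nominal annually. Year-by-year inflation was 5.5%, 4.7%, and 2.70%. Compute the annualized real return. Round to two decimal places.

2.14%

Cumulative inflation factor: 1.055 × 1.047 × 1.0270 ≈ 1.13441.
Nominal growth factor: 1.20863. Real growth factor = 1.20863 / 1.13441 ≈ 1.06543.
Annualized: 1.06543^(1/3) − 1 ≈ 0.02135.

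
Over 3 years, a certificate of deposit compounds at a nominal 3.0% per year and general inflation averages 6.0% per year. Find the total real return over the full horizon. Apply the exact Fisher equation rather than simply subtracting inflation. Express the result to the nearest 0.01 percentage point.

The annual real rate is (1+3.0%)/(1+6.0%) − 1 = -2.8302%.
Compounded over 3 years: (1 + -0.028302)^3 − 1 ≈ -0.08253.

-8.25%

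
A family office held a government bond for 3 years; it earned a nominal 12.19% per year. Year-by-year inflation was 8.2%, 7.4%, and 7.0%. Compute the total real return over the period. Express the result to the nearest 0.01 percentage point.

13.57%

Cumulative inflation factor: 1.082 × 1.074 × 1.070 ≈ 1.24341.
Nominal growth factor: 1.41209. Real growth factor = 1.41209 / 1.24341 ≈ 1.13566.
Total real return ≈ 13.5657%.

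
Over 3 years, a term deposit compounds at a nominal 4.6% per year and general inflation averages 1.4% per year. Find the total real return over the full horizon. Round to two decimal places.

The annual real rate is (1+4.6%)/(1+1.4%) − 1 = 3.1558%.
Compounded over 3 years: (1 + 0.031558)^3 − 1 ≈ 0.09769.

9.77%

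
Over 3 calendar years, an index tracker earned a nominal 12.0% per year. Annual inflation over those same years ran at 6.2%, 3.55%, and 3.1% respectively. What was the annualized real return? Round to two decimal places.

7.41%

Cumulative inflation factor: 1.062 × 1.0355 × 1.031 ≈ 1.13379.
Nominal growth factor: 1.40493. Real growth factor = 1.40493 / 1.13379 ≈ 1.23914.
Annualized: 1.23914^(1/3) − 1 ≈ 0.07409.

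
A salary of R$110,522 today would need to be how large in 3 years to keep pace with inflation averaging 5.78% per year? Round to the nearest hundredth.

R$130,815.57

Cumulative price-level factor: (1+5.78%)^3 ≈ 1.1836156206.
Multiplying R$110,522 by the price-level factor gives the future nominal sum.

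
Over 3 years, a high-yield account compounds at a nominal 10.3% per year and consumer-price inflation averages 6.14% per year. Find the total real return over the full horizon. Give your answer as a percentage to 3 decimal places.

The annual real rate is (1+10.3%)/(1+6.14%) − 1 = 3.9194%.
Compounded over 3 years: (1 + 0.039194)^3 − 1 ≈ 0.12225.

12.225%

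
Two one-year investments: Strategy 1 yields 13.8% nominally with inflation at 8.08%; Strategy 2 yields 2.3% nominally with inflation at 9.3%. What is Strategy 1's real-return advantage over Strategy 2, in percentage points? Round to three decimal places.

Strategy 1 real return: 1.138/1.0808 − 1 = 5.2924%.
Strategy 2 real return: 1.023/1.093 − 1 = -6.4044%.
Difference: 5.2924 − (-6.4044) = 11.6968 pp.

11.697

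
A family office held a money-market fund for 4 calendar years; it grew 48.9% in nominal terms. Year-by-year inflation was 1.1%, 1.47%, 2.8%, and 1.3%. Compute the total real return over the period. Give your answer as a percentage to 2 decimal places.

Cumulative inflation factor: 1.011 × 1.0147 × 1.028 × 1.013 ≈ 1.06830.
Nominal growth factor: 1.48900. Real growth factor = 1.48900 / 1.06830 ≈ 1.39381.
Total real return ≈ 39.3809%.

39.38%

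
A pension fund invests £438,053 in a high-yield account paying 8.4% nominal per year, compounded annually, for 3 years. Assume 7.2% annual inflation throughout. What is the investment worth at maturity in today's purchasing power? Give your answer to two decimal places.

£452,929.02

Nominal value at maturity: £438,053 × (1 + 8.4%)^3 ≈ £557,974.70.
Price-level factor over 3 years: (1 + 7.2%)^3 = 1.231925248.
Dividing the nominal maturity value by the price-level factor gives the value in today's money.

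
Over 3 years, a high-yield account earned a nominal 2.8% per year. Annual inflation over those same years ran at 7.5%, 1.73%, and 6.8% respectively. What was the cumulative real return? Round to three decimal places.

Cumulative inflation factor: 1.075 × 1.0173 × 1.068 ≈ 1.16796.
Nominal growth factor: 1.08637. Real growth factor = 1.08637 / 1.16796 ≈ 0.93014.
Total real return ≈ -6.9855%.

-6.986%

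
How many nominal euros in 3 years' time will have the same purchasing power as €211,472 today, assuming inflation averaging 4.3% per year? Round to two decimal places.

Cumulative price-level factor: (1+4.3%)^3 = 1.134626507.
The nominal amount required is €211,472 scaled up by that factor.

€239,941.74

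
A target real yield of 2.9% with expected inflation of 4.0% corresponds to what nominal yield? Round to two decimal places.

7.02%

By the Fisher equation, 1 + r_nom = (1 + 2.9%)(1 + 4.0%) = 1.029 × 1.040 = 1.07016.
So r_nom = 7.016%.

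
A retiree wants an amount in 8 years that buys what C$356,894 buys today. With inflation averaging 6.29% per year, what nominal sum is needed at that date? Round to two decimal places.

C$581,404.65

Cumulative price-level factor: (1+6.29%)^8 ≈ 1.6290681634.
The nominal amount required is C$356,894 scaled up by that factor.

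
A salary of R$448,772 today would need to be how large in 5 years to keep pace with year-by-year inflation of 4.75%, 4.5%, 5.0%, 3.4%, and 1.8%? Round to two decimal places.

Cumulative price-level factor: 1.0475 × 1.045 × 1.050 × 1.034 × 1.018 ≈ 1.2098399966.
The nominal amount required is R$448,772 scaled up by that factor.

R$542,942.31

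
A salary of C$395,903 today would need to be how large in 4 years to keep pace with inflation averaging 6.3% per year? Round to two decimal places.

C$505,500.80

Cumulative price-level factor: (1+6.3%)^4 ≈ 1.2768299410.
The nominal amount required is C$395,903 scaled up by that factor.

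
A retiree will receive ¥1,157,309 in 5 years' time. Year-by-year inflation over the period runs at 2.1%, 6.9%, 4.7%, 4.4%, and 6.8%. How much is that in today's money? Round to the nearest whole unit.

¥908,296

Price-level factor over 5 years: 1.021 × 1.069 × 1.047 × 1.044 × 1.068 ≈ 1.2741538779.
Purchasing power today: ¥1,157,309 divided by that factor.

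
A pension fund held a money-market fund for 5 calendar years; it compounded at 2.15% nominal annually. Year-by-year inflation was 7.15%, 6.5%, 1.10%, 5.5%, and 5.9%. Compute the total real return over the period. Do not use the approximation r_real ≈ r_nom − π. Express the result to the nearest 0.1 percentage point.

Cumulative inflation factor: 1.0715 × 1.065 × 1.0110 × 1.055 × 1.059 ≈ 1.28897.
Nominal growth factor: 1.11222. Real growth factor = 1.11222 / 1.28897 ≈ 0.86288.
Total real return ≈ -13.7120%.

-13.7%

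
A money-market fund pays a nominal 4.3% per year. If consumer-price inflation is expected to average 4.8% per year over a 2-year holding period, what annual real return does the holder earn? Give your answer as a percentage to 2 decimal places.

With constant rates the annual real return is the same each year: (1+4.3%)/(1+4.8%) − 1 = -0.00477.

-0.48%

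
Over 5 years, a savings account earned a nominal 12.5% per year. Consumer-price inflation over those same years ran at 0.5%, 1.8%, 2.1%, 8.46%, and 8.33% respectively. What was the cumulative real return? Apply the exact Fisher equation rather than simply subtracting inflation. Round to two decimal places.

Cumulative inflation factor: 1.005 × 1.018 × 1.021 × 1.0846 × 1.0833 ≈ 1.22732.
Nominal growth factor: 1.80203. Real growth factor = 1.80203 / 1.22732 ≈ 1.46827.
Total real return ≈ 46.8266%.

46.83%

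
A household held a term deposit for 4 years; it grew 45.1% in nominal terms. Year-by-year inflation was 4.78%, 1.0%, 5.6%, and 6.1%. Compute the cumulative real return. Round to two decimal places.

Cumulative inflation factor: 1.0478 × 1.010 × 1.056 × 1.061 ≈ 1.18571.
Nominal growth factor: 1.45100. Real growth factor = 1.45100 / 1.18571 ≈ 1.22374.
Total real return ≈ 22.3738%.

22.37%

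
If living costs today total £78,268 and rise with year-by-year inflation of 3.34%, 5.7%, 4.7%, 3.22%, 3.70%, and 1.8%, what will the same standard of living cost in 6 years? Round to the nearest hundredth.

£97,535.96

Cumulative price-level factor: 1.0334 × 1.057 × 1.047 × 1.0322 × 1.0370 × 1.018 ≈ 1.2461792492.
The nominal amount required is £78,268 scaled up by that factor.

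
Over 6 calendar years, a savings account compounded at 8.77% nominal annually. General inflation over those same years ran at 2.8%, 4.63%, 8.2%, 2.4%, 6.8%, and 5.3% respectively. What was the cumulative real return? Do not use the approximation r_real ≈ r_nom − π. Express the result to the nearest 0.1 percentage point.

23.6%

Cumulative inflation factor: 1.028 × 1.0463 × 1.082 × 1.024 × 1.068 × 1.053 ≈ 1.34022.
Nominal growth factor: 1.65598. Real growth factor = 1.65598 / 1.34022 ≈ 1.23560.
Total real return ≈ 23.5602%.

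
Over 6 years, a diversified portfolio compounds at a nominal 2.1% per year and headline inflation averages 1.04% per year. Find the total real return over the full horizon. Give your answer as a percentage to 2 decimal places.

The annual real rate is (1+2.1%)/(1+1.04%) − 1 = 1.0491%.
Compounded over 6 years: (1 + 0.010491)^6 − 1 ≈ 0.06462.

6.46%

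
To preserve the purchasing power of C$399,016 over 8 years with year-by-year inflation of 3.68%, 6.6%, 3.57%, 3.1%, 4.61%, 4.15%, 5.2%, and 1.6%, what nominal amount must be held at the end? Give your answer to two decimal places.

C$548,374.27

Cumulative price-level factor: 1.0368 × 1.066 × 1.0357 × 1.031 × 1.0461 × 1.0415 × 1.052 × 1.016 ≈ 1.3743164944.
The nominal amount required is C$399,016 scaled up by that factor.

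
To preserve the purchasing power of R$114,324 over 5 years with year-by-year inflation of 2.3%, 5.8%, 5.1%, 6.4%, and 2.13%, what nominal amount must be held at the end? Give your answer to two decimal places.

R$141,317.64

Cumulative price-level factor: 1.023 × 1.058 × 1.051 × 1.064 × 1.0213 ≈ 1.2361152868.
The nominal amount required is R$114,324 scaled up by that factor.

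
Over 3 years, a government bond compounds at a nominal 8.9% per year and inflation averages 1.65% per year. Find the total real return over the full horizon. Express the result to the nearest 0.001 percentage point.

The annual real rate is (1+8.9%)/(1+1.65%) − 1 = 7.1323%.
Compounded over 3 years: (1 + 0.071323)^3 − 1 ≈ 0.22959.

22.959%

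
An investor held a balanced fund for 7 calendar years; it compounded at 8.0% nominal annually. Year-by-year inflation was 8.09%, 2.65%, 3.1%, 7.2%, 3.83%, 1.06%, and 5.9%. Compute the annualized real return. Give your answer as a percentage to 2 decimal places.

Cumulative inflation factor: 1.0809 × 1.0265 × 1.031 × 1.072 × 1.0383 × 1.0106 × 1.059 ≈ 1.36269.
Nominal growth factor: 1.71382. Real growth factor = 1.71382 / 1.36269 ≈ 1.25768.
Annualized: 1.25768^(1/7) − 1 ≈ 0.03329.

3.33%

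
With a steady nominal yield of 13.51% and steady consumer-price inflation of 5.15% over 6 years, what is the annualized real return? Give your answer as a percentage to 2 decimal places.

7.95%

With constant rates the annual real return is the same each year: (1+13.51%)/(1+5.15%) − 1 = 0.07951.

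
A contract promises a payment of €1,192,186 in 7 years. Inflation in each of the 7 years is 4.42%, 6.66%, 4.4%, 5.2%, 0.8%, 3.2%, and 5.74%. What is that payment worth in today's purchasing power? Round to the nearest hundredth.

€886,059.68

Price-level factor over 7 years: 1.0442 × 1.0666 × 1.044 × 1.052 × 1.008 × 1.032 × 1.0574 ≈ 1.3454917592.
Purchasing power today: €1,192,186 divided by that factor.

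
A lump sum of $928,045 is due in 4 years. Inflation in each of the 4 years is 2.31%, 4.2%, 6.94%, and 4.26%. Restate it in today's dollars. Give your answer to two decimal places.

Price-level factor over 4 years: 1.0231 × 1.042 × 1.0694 × 1.0426 ≈ 1.1886218350.
Purchasing power today: $928,045 divided by that factor.

$780,773.98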